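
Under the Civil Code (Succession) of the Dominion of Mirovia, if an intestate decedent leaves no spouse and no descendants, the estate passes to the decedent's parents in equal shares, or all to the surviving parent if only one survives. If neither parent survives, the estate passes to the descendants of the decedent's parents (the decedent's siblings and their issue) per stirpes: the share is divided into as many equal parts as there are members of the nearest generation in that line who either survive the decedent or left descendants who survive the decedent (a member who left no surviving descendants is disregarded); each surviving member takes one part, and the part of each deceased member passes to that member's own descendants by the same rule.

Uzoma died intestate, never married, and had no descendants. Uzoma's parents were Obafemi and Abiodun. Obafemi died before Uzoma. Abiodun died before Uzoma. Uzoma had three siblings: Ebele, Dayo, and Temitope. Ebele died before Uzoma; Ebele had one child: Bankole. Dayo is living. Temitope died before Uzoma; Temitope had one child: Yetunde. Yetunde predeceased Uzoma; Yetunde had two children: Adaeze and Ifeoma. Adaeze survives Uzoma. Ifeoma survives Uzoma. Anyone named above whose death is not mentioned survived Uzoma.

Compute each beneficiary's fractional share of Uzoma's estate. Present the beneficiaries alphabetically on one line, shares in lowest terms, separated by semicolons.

Neither parent survives and there are no descendants, so the estate passes to Uzoma's siblings and their issue per stirpes.
The estate is divided into 3 equal shares of 1/3 among Ebele, Dayo, Temitope.
Ebele predeceased; the 1/3 allotted to Ebele's branch passes to Ebele's issue by representation.
Bankole is the sole taker at this level and receives the full 1/3.
Dayo is living and takes 1/3.
Temitope predeceased; the 1/3 allotted to Temitope's branch passes to Temitope's issue by representation.
Yetunde's line is the sole branch at this level, so the full 1/3 passes to Yetunde's issue by representation.
The 1/3 is divided into 2 equal shares of 1/6 among Adaeze, Ifeoma.
Adaeze is living and takes 1/6.
Ifeoma is living and takes 1/6.

Adaeze 1/6; Bankole 1/3; Dayo 1/3; Ifeoma 1/6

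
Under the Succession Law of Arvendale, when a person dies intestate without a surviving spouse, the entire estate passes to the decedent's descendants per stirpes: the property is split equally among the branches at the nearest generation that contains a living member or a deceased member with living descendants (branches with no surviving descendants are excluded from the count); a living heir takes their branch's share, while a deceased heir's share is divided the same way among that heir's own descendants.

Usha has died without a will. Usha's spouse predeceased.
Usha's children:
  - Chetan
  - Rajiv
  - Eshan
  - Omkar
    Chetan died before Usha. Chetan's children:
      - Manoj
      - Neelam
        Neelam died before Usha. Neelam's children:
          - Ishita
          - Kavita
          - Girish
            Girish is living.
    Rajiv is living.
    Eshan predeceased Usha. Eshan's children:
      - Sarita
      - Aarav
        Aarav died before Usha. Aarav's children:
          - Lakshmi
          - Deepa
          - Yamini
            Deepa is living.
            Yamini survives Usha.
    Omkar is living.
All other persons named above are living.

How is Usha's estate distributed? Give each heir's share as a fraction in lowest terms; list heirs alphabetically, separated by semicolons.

There is no surviving spouse, so the entire estate passes to Usha's descendants per stirpes.
The estate is divided into 4 equal shares of 1/4 among Chetan, Rajiv, Eshan, Omkar.
Chetan predeceased; the 1/4 allotted to Chetan's branch passes to Chetan's issue by representation.
The 1/4 is divided into 2 equal shares of 1/8 among Manoj, Neelam.
Manoj is living and takes 1/8.
Neelam predeceased; the 1/8 allotted to Neelam's branch passes to Neelam's issue by representation.
The 1/8 is divided into 3 equal shares of 1/24 among Ishita, Kavita, Girish.
Ishita is living and takes 1/24.
Kavita is living and takes 1/24.
Girish is living and takes 1/24.
Rajiv is living and takes 1/4.
Eshan predeceased; the 1/4 allotted to Eshan's branch passes to Eshan's issue by representation.
The 1/4 is divided into 2 equal shares of 1/8 among Sarita, Aarav.
Sarita is living and takes 1/8.
Aarav predeceased; the 1/8 allotted to Aarav's branch passes to Aarav's issue by representation.
The 1/8 is divided into 3 equal shares of 1/24 among Lakshmi, Deepa, Yamini.
Lakshmi is living and takes 1/24.
Deepa is living and takes 1/24.
Yamini is living and takes 1/24.
Omkar is living and takes 1/4.

Deepa 1/24; Girish 1/24; Ishita 1/24; Kavita 1/24; Lakshmi 1/24; Manoj 1/8; Omkar 1/4; Rajiv 1/4; Sarita 1/8; Yamini 1/24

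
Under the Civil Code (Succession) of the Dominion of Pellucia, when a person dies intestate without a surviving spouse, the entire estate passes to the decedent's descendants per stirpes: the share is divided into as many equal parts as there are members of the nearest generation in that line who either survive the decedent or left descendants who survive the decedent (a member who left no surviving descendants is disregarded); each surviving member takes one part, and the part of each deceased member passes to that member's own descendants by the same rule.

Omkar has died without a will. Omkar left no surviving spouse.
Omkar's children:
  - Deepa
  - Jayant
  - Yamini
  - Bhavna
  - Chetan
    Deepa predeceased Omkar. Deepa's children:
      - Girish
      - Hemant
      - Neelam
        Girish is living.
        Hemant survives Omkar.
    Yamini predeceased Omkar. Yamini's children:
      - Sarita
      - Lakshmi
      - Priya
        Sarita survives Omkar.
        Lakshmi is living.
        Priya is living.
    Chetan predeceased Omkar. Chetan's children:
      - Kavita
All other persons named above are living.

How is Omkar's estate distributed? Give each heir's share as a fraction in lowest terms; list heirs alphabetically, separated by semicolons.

There is no surviving spouse, so the entire estate passes to Omkar's descendants per stirpes.
The estate is divided into 5 equal shares of 1/5 among Deepa, Jayant, Yamini, Bhavna, Chetan.
Deepa predeceased; the 1/5 allotted to Deepa's branch passes to Deepa's issue by representation.
The 1/5 is divided into 3 equal shares of 1/15 among Girish, Hemant, Neelam.
Girish is living and takes 1/15.
Hemant is living and takes 1/15.
Neelam is living and takes 1/15.
Jayant is living and takes 1/5.
Yamini predeceased; the 1/5 allotted to Yamini's branch passes to Yamini's issue by representation.
The 1/5 is divided into 3 equal shares of 1/15 among Sarita, Lakshmi, Priya.
Sarita is living and takes 1/15.
Lakshmi is living and takes 1/15.
Priya is living and takes 1/15.
Bhavna is living and takes 1/5.
Chetan predeceased; the 1/5 allotted to Chetan's branch passes to Chetan's issue by representation.
Kavita is the sole taker at this level and receives the full 1/5.

Bhavna 1/5; Girish 1/15; Hemant 1/15; Jayant 1/5; Kavita 1/5; Lakshmi 1/15; Neelam 1/15; Priya 1/15; Sarita 1/15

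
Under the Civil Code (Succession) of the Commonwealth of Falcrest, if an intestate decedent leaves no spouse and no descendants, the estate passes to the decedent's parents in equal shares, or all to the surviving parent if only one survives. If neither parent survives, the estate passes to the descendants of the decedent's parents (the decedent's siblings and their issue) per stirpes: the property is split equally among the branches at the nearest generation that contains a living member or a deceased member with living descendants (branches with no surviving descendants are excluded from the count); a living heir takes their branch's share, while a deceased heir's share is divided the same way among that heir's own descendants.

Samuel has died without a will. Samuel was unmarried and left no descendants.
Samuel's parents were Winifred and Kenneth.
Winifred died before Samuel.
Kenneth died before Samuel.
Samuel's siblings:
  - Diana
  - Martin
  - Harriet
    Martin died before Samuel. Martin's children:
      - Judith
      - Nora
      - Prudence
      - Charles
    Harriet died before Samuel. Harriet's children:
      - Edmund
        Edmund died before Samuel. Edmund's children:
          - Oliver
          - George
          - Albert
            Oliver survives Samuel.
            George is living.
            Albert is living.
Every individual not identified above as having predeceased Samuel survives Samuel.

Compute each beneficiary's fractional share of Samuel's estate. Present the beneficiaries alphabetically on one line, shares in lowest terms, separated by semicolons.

Neither parent survives and there are no descendants, so the estate passes to Samuel's siblings and their issue per stirpes.
The estate is divided into 3 equal shares of 1/3 among Diana, Martin, Harriet.
Diana is living and takes 1/3.
Martin predeceased; the 1/3 allotted to Martin's branch passes to Martin's issue by representation.
The 1/3 is divided into 4 equal shares of 1/12 among Judith, Nora, Prudence, Charles.
Judith is living and takes 1/12.
Nora is living and takes 1/12.
Prudence is living and takes 1/12.
Charles is living and takes 1/12.
Harriet predeceased; the 1/3 allotted to Harriet's branch passes to Harriet's issue by representation.
Edmund's line is the sole branch at this level, so the full 1/3 passes to Edmund's issue by representation.
The 1/3 is divided into 3 equal shares of 1/9 among Oliver, George, Albert.
Oliver is living and takes 1/9.
George is living and takes 1/9.
Albert is living and takes 1/9.

Albert 1/9; Charles 1/12; Diana 1/3; George 1/9; Judith 1/12; Nora 1/12; Oliver 1/9; Prudence 1/12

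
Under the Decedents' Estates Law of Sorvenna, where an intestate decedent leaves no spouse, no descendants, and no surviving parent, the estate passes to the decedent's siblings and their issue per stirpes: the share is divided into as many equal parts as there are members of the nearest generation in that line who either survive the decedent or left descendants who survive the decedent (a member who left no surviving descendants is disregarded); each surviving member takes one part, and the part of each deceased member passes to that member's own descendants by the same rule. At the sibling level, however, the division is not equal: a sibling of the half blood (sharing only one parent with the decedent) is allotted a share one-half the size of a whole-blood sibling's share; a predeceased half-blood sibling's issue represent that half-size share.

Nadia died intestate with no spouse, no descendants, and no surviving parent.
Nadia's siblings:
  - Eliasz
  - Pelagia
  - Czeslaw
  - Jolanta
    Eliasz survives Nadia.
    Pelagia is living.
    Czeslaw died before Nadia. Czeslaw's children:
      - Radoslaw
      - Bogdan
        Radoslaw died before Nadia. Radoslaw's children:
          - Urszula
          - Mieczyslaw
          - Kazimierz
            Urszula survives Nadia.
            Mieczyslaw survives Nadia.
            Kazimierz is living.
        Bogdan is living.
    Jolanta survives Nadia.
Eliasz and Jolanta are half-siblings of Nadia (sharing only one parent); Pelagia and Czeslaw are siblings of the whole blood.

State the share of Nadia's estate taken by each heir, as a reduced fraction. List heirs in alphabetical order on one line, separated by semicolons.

No spouse, descendants, or parent survives, so the estate passes to Nadia's siblings per stirpes.
Half-blood siblings count for one-half the weight of whole-blood siblings at the initial division.
Dividing 1 in proportion to weights (total weight 3): Eliasz (weight 1/2) → 1/6; Pelagia (weight 1) → 1/3; Czeslaw (weight 1) → 1/3; Jolanta (weight 1/2) → 1/6.
Eliasz is living and takes 1/6.
Pelagia is living and takes 1/3.
Czeslaw predeceased; the 1/3 allotted to Czeslaw's branch passes to Czeslaw's issue by representation.
The 1/3 is divided into 2 equal shares of 1/6 among Radoslaw, Bogdan.
Radoslaw predeceased; the 1/6 allotted to Radoslaw's branch passes to Radoslaw's issue by representation.
The 1/6 is divided into 3 equal shares of 1/18 among Urszula, Mieczyslaw, Kazimierz.
Urszula is living and takes 1/18.
Mieczyslaw is living and takes 1/18.
Kazimierz is living and takes 1/18.
Bogdan is living and takes 1/6.
Jolanta is living and takes 1/6.

Bogdan 1/6; Eliasz 1/6; Jolanta 1/6; Kazimierz 1/18; Mieczyslaw 1/18; Pelagia 1/3; Urszula 1/18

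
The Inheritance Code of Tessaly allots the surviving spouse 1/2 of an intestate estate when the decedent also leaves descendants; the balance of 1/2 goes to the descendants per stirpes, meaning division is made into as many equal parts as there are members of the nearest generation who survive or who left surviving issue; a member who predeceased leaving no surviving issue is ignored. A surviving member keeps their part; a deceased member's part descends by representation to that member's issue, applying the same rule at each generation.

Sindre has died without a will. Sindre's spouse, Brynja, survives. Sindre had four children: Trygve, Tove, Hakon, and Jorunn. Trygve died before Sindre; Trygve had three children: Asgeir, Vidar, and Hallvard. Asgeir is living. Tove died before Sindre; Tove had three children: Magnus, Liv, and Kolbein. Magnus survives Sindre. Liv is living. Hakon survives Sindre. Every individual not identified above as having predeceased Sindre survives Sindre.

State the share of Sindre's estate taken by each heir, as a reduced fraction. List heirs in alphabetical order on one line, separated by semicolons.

Brynja, as surviving spouse, takes 1/2.
The remaining 1/2 passes to Sindre's descendants per stirpes.
The 1/2 is divided into 4 equal shares of 1/8 among Trygve, Tove, Hakon, Jorunn.
Trygve predeceased; the 1/8 allotted to Trygve's branch passes to Trygve's issue by representation.
The 1/8 is divided into 3 equal shares of 1/24 among Asgeir, Vidar, Hallvard.
Asgeir is living and takes 1/24.
Vidar is living and takes 1/24.
Hallvard is living and takes 1/24.
Tove predeceased; the 1/8 allotted to Tove's branch passes to Tove's issue by representation.
The 1/8 is divided into 3 equal shares of 1/24 among Magnus, Liv, Kolbein.
Magnus is living and takes 1/24.
Liv is living and takes 1/24.
Kolbein is living and takes 1/24.
Hakon is living and takes 1/8.
Jorunn is living and takes 1/8.

Asgeir 1/24; Brynja 1/2; Hakon 1/8; Hallvard 1/24; Jorunn 1/8; Kolbein 1/24; Liv 1/24; Magnus 1/24; Vidar 1/24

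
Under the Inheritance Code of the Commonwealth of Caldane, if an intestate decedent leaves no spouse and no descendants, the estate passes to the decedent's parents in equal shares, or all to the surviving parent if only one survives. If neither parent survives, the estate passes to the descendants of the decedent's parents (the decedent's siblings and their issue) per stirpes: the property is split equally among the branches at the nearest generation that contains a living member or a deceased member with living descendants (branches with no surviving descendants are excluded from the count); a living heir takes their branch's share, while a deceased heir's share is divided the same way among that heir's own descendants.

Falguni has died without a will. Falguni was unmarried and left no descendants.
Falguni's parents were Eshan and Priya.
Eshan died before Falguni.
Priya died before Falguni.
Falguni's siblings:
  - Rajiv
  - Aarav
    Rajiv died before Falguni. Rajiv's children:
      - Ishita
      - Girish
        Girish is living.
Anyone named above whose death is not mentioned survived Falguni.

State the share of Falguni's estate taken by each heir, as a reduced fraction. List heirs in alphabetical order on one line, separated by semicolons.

Neither parent survives and there are no descendants, so the estate passes to Falguni's siblings and their issue per stirpes.
The estate is divided into 2 equal shares of 1/2 among Rajiv, Aarav.
Rajiv predeceased; the 1/2 allotted to Rajiv's branch passes to Rajiv's issue by representation.
The 1/2 is divided into 2 equal shares of 1/4 among Ishita, Girish.
Ishita is living and takes 1/4.
Girish is living and takes 1/4.
Aarav is living and takes 1/2.

Aarav 1/2; Girish 1/4; Ishita 1/4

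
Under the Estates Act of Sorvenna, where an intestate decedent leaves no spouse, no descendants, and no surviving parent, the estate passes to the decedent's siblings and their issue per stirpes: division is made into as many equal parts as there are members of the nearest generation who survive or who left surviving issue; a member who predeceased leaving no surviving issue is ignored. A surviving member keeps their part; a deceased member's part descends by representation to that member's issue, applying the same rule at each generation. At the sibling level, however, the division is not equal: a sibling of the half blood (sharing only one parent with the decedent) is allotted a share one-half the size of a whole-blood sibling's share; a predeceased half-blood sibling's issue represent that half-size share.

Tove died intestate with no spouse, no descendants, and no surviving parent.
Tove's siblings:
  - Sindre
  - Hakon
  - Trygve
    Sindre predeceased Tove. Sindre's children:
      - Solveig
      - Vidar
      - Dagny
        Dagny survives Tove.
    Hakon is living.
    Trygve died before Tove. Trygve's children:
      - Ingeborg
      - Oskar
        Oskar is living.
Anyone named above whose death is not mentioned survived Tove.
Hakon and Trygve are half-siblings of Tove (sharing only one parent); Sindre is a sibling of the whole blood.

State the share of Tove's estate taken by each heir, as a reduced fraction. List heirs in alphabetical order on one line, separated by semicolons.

No spouse, descendants, or parent survives, so the estate passes to Tove's siblings per stirpes.
Half-blood siblings count for one-half the weight of whole-blood siblings at the initial division.
Dividing 1 in proportion to weights (total weight 2): Sindre (weight 1) → 1/2; Hakon (weight 1/2) → 1/4; Trygve (weight 1/2) → 1/4.
Sindre predeceased; the 1/2 allotted to Sindre's branch passes to Sindre's issue by representation.
The 1/2 is divided into 3 equal shares of 1/6 among Solveig, Vidar, Dagny.
Solveig is living and takes 1/6.
Vidar is living and takes 1/6.
Dagny is living and takes 1/6.
Hakon is living and takes 1/4.
Trygve predeceased; the 1/4 allotted to Trygve's branch passes to Trygve's issue by representation.
The 1/4 is divided into 2 equal shares of 1/8 among Ingeborg, Oskar.
Ingeborg is living and takes 1/8.
Oskar is living and takes 1/8.

Dagny 1/6; Hakon 1/4; Ingeborg 1/8; Oskar 1/8; Solveig 1/6; Vidar 1/6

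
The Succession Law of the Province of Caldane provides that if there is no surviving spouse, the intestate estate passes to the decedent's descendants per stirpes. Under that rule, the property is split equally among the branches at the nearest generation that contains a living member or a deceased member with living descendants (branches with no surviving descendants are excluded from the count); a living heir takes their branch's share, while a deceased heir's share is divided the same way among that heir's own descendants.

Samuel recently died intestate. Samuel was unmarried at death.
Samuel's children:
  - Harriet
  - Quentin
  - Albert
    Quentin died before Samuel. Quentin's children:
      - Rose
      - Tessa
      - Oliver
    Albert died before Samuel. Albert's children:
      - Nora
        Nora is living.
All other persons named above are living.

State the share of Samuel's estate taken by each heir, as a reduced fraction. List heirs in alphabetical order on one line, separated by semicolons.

There is no surviving spouse, so the entire estate passes to Samuel's descendants per stirpes.
The estate is divided into 3 equal shares of 1/3 among Harriet, Quentin, Albert.
Harriet is living and takes 1/3.
Quentin predeceased; the 1/3 allotted to Quentin's branch passes to Quentin's issue by representation.
The 1/3 is divided into 3 equal shares of 1/9 among Rose, Tessa, Oliver.
Rose is living and takes 1/9.
Tessa is living and takes 1/9.
Oliver is living and takes 1/9.
Albert predeceased; the 1/3 allotted to Albert's branch passes to Albert's issue by representation.
Nora is the sole taker at this level and receives the full 1/3.

Harriet 1/3; Nora 1/3; Oliver 1/9; Rose 1/9; Tessa 1/9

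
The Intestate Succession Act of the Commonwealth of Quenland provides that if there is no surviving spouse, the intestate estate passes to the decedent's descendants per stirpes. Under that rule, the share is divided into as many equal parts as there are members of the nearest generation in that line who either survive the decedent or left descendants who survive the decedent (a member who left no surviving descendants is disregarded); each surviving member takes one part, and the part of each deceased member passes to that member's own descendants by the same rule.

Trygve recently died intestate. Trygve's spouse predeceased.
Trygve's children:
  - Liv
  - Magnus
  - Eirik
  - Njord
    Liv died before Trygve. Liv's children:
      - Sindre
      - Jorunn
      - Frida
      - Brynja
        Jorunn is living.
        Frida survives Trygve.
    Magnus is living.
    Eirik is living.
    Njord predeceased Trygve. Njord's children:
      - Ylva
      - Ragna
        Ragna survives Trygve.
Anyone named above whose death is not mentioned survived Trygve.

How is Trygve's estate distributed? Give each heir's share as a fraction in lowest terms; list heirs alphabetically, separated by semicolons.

There is no surviving spouse, so the entire estate passes to Trygve's descendants per stirpes.
The estate is divided into 4 equal shares of 1/4 among Liv, Magnus, Eirik, Njord.
Liv predeceased; the 1/4 allotted to Liv's branch passes to Liv's issue by representation.
The 1/4 is divided into 4 equal shares of 1/16 among Sindre, Jorunn, Frida, Brynja.
Sindre is living and takes 1/16.
Jorunn is living and takes 1/16.
Frida is living and takes 1/16.
Brynja is living and takes 1/16.
Magnus is living and takes 1/4.
Eirik is living and takes 1/4.
Njord predeceased; the 1/4 allotted to Njord's branch passes to Njord's issue by representation.
The 1/4 is divided into 2 equal shares of 1/8 among Ylva, Ragna.
Ylva is living and takes 1/8.
Ragna is living and takes 1/8.

Brynja 1/16; Eirik 1/4; Frida 1/16; Jorunn 1/16; Magnus 1/4; Ragna 1/8; Sindre 1/16; Ylva 1/8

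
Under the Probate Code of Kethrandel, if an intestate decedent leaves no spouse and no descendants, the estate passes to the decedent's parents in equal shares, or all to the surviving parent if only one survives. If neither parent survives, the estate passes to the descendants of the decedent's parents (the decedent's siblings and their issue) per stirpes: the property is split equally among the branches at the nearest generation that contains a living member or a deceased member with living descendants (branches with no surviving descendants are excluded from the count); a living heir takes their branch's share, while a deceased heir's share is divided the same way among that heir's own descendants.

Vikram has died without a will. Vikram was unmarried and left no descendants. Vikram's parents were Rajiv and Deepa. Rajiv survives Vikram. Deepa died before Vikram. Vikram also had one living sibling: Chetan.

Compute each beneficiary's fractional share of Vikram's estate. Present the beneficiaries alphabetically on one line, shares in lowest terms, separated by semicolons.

Rajiv 1

Only one parent, Rajiv, survives, so Rajiv takes the entire estate. The siblings take nothing because a surviving parent has priority.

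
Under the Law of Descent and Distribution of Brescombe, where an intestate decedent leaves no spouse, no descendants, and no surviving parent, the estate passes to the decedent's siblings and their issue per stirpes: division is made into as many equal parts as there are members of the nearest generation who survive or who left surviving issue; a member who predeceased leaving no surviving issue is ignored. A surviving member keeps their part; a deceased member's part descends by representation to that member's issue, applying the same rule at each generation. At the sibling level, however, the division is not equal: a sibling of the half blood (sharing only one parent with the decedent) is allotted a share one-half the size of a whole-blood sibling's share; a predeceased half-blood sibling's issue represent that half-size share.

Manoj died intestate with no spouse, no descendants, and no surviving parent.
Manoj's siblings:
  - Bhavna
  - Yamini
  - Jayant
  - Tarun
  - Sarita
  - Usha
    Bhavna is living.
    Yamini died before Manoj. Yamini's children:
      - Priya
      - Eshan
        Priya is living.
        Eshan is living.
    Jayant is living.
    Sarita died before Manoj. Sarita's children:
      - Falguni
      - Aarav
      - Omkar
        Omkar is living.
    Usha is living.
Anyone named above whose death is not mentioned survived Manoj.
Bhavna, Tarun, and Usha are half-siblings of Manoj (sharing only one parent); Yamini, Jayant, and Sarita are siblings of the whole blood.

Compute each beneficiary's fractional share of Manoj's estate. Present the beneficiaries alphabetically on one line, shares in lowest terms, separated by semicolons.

No spouse, descendants, or parent survives, so the estate passes to Manoj's siblings per stirpes.
Half-blood siblings count for one-half the weight of whole-blood siblings at the initial division.
Dividing 1 in proportion to weights (total weight 9/2): Bhavna (weight 1/2) → 1/9; Yamini (weight 1) → 2/9; Jayant (weight 1) → 2/9; Tarun (weight 1/2) → 1/9; Sarita (weight 1) → 2/9; Usha (weight 1/2) → 1/9.
Bhavna is living and takes 1/9.
Yamini predeceased; the 2/9 allotted to Yamini's branch passes to Yamini's issue by representation.
The 2/9 is divided into 2 equal shares of 1/9 among Priya, Eshan.
Priya is living and takes 1/9.
Eshan is living and takes 1/9.
Jayant is living and takes 2/9.
Tarun is living and takes 1/9.
Sarita predeceased; the 2/9 allotted to Sarita's branch passes to Sarita's issue by representation.
The 2/9 is divided into 3 equal shares of 2/27 among Falguni, Aarav, Omkar.
Falguni is living and takes 2/27.
Aarav is living and takes 2/27.
Omkar is living and takes 2/27.
Usha is living and takes 1/9.

Aarav 2/27; Bhavna 1/9; Eshan 1/9; Falguni 2/27; Jayant 2/9; Omkar 2/27; Priya 1/9; Tarun 1/9; Usha 1/9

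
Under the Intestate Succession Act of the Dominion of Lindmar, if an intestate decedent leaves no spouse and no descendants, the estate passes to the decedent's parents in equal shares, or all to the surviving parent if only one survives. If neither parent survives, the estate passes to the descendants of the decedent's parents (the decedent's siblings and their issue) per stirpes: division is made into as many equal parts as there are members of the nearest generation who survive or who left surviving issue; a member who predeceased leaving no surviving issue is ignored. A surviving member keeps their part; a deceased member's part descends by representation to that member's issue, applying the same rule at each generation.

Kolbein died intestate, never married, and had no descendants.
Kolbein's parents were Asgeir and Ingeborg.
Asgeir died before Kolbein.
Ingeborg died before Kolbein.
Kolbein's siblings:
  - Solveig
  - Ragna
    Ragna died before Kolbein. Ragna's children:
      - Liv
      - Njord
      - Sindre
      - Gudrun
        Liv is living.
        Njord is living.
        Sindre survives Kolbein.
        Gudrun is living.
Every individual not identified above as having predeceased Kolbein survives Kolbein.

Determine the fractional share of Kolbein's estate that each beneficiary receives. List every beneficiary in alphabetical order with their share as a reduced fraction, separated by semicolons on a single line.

Gudrun 1/8; Liv 1/8; Njord 1/8; Sindre 1/8; Solveig 1/2

Neither parent survives and there are no descendants, so the estate passes to Kolbein's siblings and their issue per stirpes.
The estate is divided into 2 equal shares of 1/2 among Solveig, Ragna.
Solveig is living and takes 1/2.
Ragna predeceased; the 1/2 allotted to Ragna's branch passes to Ragna's issue by representation.
The 1/2 is divided into 4 equal shares of 1/8 among Liv, Njord, Sindre, Gudrun.
Liv is living and takes 1/8.
Njord is living and takes 1/8.
Sindre is living and takes 1/8.
Gudrun is living and takes 1/8.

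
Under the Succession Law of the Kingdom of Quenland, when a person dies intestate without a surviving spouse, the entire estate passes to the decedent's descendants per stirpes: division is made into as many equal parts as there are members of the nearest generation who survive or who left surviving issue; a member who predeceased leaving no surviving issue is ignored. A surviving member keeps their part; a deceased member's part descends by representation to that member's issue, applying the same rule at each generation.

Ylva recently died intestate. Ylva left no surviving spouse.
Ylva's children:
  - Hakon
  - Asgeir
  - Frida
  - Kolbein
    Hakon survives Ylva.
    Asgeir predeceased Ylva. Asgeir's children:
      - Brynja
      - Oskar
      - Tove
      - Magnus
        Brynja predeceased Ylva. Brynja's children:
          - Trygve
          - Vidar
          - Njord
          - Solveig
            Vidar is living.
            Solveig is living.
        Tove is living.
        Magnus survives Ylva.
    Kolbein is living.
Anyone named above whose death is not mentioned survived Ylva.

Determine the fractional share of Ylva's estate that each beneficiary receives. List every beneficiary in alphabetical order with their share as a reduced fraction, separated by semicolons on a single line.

Frida 1/4; Hakon 1/4; Kolbein 1/4; Magnus 1/16; Njord 1/64; Oskar 1/16; Solveig 1/64; Tove 1/16; Trygve 1/64; Vidar 1/64

There is no surviving spouse, so the entire estate passes to Ylva's descendants per stirpes.
The estate is divided into 4 equal shares of 1/4 among Hakon, Asgeir, Frida, Kolbein.
Hakon is living and takes 1/4.
Asgeir predeceased; the 1/4 allotted to Asgeir's branch passes to Asgeir's issue by representation.
The 1/4 is divided into 4 equal shares of 1/16 among Brynja, Oskar, Tove, Magnus.
Brynja predeceased; the 1/16 allotted to Brynja's branch passes to Brynja's issue by representation.
The 1/16 is divided into 4 equal shares of 1/64 among Trygve, Vidar, Njord, Solveig.
Trygve is living and takes 1/64.
Vidar is living and takes 1/64.
Njord is living and takes 1/64.
Solveig is living and takes 1/64.
Oskar is living and takes 1/16.
Tove is living and takes 1/16.
Magnus is living and takes 1/16.
Frida is living and takes 1/4.
Kolbein is living and takes 1/4.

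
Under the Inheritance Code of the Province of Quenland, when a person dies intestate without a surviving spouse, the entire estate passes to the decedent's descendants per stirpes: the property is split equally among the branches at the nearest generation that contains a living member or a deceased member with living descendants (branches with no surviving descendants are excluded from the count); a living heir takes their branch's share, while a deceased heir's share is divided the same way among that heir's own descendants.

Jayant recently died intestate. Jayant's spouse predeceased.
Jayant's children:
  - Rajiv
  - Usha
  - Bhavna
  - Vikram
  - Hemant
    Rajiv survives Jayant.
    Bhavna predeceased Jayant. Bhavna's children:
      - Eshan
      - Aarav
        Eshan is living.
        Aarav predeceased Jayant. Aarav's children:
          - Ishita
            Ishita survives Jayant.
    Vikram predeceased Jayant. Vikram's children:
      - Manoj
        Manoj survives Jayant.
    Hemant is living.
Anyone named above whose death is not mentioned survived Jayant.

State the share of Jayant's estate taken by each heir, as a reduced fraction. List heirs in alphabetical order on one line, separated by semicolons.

Eshan 1/10; Hemant 1/5; Ishita 1/10; Manoj 1/5; Rajiv 1/5; Usha 1/5

There is no surviving spouse, so the entire estate passes to Jayant's descendants per stirpes.
The estate is divided into 5 equal shares of 1/5 among Rajiv, Usha, Bhavna, Vikram, Hemant.
Rajiv is living and takes 1/5.
Usha is living and takes 1/5.
Bhavna predeceased; the 1/5 allotted to Bhavna's branch passes to Bhavna's issue by representation.
The 1/5 is divided into 2 equal shares of 1/10 among Eshan, Aarav.
Eshan is living and takes 1/10.
Aarav predeceased; the 1/10 allotted to Aarav's branch passes to Aarav's issue by representation.
Ishita is the sole taker at this level and receives the full 1/10.
Vikram predeceased; the 1/5 allotted to Vikram's branch passes to Vikram's issue by representation.
Manoj is the sole taker at this level and receives the full 1/5.
Hemant is living and takes 1/5.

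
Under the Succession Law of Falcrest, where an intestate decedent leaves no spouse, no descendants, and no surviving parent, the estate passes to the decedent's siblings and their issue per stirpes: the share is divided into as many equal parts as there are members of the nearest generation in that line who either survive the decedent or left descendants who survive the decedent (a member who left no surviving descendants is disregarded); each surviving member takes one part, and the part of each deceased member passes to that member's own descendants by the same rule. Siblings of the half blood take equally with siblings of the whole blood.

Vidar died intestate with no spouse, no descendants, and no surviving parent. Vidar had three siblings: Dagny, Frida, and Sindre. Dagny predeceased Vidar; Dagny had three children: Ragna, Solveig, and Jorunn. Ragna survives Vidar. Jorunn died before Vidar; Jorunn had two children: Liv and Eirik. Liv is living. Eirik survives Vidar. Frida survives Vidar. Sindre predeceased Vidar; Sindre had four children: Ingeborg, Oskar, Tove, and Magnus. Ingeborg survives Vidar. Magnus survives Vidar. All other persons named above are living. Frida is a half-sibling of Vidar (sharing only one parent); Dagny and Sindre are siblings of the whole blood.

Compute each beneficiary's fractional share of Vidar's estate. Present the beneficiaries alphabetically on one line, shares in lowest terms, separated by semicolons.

No spouse, descendants, or parent survives, so the estate passes to Vidar's siblings per stirpes.
Half-blood and whole-blood siblings take equally under the stated rule.
The estate is divided into 3 equal shares of 1/3 among Dagny, Frida, Sindre.
Dagny predeceased; the 1/3 allotted to Dagny's branch passes to Dagny's issue by representation.
The 1/3 is divided into 3 equal shares of 1/9 among Ragna, Solveig, Jorunn.
Ragna is living and takes 1/9.
Solveig is living and takes 1/9.
Jorunn predeceased; the 1/9 allotted to Jorunn's branch passes to Jorunn's issue by representation.
The 1/9 is divided into 2 equal shares of 1/18 among Liv, Eirik.
Liv is living and takes 1/18.
Eirik is living and takes 1/18.
Frida is living and takes 1/3.
Sindre predeceased; the 1/3 allotted to Sindre's branch passes to Sindre's issue by representation.
The 1/3 is divided into 4 equal shares of 1/12 among Ingeborg, Oskar, Tove, Magnus.
Ingeborg is living and takes 1/12.
Oskar is living and takes 1/12.
Tove is living and takes 1/12.
Magnus is living and takes 1/12.

Eirik 1/18; Frida 1/3; Ingeborg 1/12; Liv 1/18; Magnus 1/12; Oskar 1/12; Ragna 1/9; Solveig 1/9; Tove 1/12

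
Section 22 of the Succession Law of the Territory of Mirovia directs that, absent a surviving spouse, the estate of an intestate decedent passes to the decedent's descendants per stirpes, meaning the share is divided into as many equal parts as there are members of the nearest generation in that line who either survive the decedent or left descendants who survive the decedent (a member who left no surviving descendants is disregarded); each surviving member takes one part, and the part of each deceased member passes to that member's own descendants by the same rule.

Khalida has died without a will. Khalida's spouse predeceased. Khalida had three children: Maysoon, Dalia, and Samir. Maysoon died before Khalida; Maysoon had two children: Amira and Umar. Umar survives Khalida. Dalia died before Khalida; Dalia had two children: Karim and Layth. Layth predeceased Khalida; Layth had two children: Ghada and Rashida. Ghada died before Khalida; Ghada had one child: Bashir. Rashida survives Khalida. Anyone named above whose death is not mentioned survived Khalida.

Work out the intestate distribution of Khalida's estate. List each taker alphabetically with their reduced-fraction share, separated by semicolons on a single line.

There is no surviving spouse, so the entire estate passes to Khalida's descendants per stirpes.
The estate is divided into 3 equal shares of 1/3 among Maysoon, Dalia, Samir.
Maysoon predeceased; the 1/3 allotted to Maysoon's branch passes to Maysoon's issue by representation.
The 1/3 is divided into 2 equal shares of 1/6 among Amira, Umar.
Amira is living and takes 1/6.
Umar is living and takes 1/6.
Dalia predeceased; the 1/3 allotted to Dalia's branch passes to Dalia's issue by representation.
The 1/3 is divided into 2 equal shares of 1/6 among Karim, Layth.
Karim is living and takes 1/6.
Layth predeceased; the 1/6 allotted to Layth's branch passes to Layth's issue by representation.
The 1/6 is divided into 2 equal shares of 1/12 among Ghada, Rashida.
Ghada predeceased; the 1/12 allotted to Ghada's branch passes to Ghada's issue by representation.
Bashir is the sole taker at this level and receives the full 1/12.
Rashida is living and takes 1/12.
Samir is living and takes 1/3.

Amira 1/6; Bashir 1/12; Karim 1/6; Rashida 1/12; Samir 1/3; Umar 1/6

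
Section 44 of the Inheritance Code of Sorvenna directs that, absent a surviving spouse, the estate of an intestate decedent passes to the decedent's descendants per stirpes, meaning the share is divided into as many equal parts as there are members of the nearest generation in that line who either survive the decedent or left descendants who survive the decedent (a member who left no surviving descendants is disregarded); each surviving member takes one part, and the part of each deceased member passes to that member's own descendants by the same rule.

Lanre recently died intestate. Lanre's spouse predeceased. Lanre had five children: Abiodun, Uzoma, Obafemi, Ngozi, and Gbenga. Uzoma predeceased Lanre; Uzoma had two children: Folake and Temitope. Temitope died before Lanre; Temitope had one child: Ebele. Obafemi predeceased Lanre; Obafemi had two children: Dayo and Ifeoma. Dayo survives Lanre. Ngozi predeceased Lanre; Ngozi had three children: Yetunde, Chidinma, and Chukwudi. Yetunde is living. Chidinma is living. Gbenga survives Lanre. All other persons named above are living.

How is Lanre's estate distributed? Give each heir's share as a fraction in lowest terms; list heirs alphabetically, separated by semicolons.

There is no surviving spouse, so the entire estate passes to Lanre's descendants per stirpes.
The estate is divided into 5 equal shares of 1/5 among Abiodun, Uzoma, Obafemi, Ngozi, Gbenga.
Abiodun is living and takes 1/5.
Uzoma predeceased; the 1/5 allotted to Uzoma's branch passes to Uzoma's issue by representation.
The 1/5 is divided into 2 equal shares of 1/10 among Folake, Temitope.
Folake is living and takes 1/10.
Temitope predeceased; the 1/10 allotted to Temitope's branch passes to Temitope's issue by representation.
Ebele is the sole taker at this level and receives the full 1/10.
Obafemi predeceased; the 1/5 allotted to Obafemi's branch passes to Obafemi's issue by representation.
The 1/5 is divided into 2 equal shares of 1/10 among Dayo, Ifeoma.
Dayo is living and takes 1/10.
Ifeoma is living and takes 1/10.
Ngozi predeceased; the 1/5 allotted to Ngozi's branch passes to Ngozi's issue by representation.
The 1/5 is divided into 3 equal shares of 1/15 among Yetunde, Chidinma, Chukwudi.
Yetunde is living and takes 1/15.
Chidinma is living and takes 1/15.
Chukwudi is living and takes 1/15.
Gbenga is living and takes 1/5.

Abiodun 1/5; Chidinma 1/15; Chukwudi 1/15; Dayo 1/10; Ebele 1/10; Folake 1/10; Gbenga 1/5; Ifeoma 1/10; Yetunde 1/15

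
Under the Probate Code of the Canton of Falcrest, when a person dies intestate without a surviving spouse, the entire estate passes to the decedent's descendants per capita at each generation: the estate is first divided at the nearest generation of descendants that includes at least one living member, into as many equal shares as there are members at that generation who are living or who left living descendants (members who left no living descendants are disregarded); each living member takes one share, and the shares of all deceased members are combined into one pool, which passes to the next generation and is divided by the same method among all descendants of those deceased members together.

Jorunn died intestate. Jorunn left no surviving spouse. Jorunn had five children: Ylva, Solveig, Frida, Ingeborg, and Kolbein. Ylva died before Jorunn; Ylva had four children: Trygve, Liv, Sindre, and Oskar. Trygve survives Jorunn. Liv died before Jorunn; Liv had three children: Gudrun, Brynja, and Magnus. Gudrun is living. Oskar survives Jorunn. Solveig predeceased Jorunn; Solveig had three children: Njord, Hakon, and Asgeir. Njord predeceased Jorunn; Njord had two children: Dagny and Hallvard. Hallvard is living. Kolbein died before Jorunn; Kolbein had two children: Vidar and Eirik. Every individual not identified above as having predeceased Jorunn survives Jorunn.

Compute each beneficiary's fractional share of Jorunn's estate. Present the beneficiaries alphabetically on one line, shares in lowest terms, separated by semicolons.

Asgeir 1/15; Brynja 2/75; Dagny 2/75; Eirik 1/15; Frida 1/5; Gudrun 2/75; Hakon 1/15; Hallvard 2/75; Ingeborg 1/5; Magnus 2/75; Oskar 1/15; Sindre 1/15; Trygve 1/15; Vidar 1/15

There is no surviving spouse, so the entire estate passes to Jorunn's descendants per capita at each generation.
At generation 1 (Ylva, Solveig, Frida, Ingeborg, Kolbein) there are 5 shares of (1)/5 = 1/5 each.
Living: Frida and Ingeborg — each takes 1/5.
Deceased: Ylva, Solveig, and Kolbein. Their combined 3/5 is pooled and carried to generation 2.
At generation 2 (Trygve, Liv, Sindre, Oskar, Njord, Hakon, Asgeir, Vidar, Eirik) there are 9 shares of (3/5)/9 = 1/15 each.
Living: Trygve, Sindre, Oskar, Hakon, Asgeir, Vidar, and Eirik — each takes 1/15.
Deceased: Liv and Njord. Their combined 2/15 is pooled and carried to generation 3.
At generation 3 (Gudrun, Brynja, Magnus, Dagny, Hallvard) there are 5 shares of (2/15)/5 = 2/75 each.
Living: Gudrun, Brynja, Magnus, Dagny, and Hallvard — each takes 2/75.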